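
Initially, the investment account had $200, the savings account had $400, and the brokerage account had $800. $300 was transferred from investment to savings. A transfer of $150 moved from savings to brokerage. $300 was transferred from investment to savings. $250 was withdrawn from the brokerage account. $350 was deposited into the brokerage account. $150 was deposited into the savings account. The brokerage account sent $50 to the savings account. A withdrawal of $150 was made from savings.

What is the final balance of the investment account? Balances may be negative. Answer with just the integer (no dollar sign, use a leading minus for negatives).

Answer: -400

Derivation:
Tracking account balances step by step:
Start: investment=200, savings=400, brokerage=800
Event 1 (transfer 300 investment -> savings): investment: 200 - 300 = -100, savings: 400 + 300 = 700. Balances: investment=-100, savings=700, brokerage=800
Event 2 (transfer 150 savings -> brokerage): savings: 700 - 150 = 550, brokerage: 800 + 150 = 950. Balances: investment=-100, savings=550, brokerage=950
Event 3 (transfer 300 investment -> savings): investment: -100 - 300 = -400, savings: 550 + 300 = 850. Balances: investment=-400, savings=850, brokerage=950
Event 4 (withdraw 250 from brokerage): brokerage: 950 - 250 = 700. Balances: investment=-400, savings=850, brokerage=700
Event 5 (deposit 350 to brokerage): brokerage: 700 + 350 = 1050. Balances: investment=-400, savings=850, brokerage=1050
Event 6 (deposit 150 to savings): savings: 850 + 150 = 1000. Balances: investment=-400, savings=1000, brokerage=1050
Event 7 (transfer 50 brokerage -> savings): brokerage: 1050 - 50 = 1000, savings: 1000 + 50 = 1050. Balances: investment=-400, savings=1050, brokerage=1000
Event 8 (withdraw 150 from savings): savings: 1050 - 150 = 900. Balances: investment=-400, savings=900, brokerage=1000

Final balance of investment: -400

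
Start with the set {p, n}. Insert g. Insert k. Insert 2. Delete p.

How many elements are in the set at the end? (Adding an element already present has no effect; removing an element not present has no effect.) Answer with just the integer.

Answer: 4

Derivation:
Tracking the set through each operation:
Start: {n, p}
Event 1 (add g): added. Set: {g, n, p}
Event 2 (add k): added. Set: {g, k, n, p}
Event 3 (add 2): added. Set: {2, g, k, n, p}
Event 4 (remove p): removed. Set: {2, g, k, n}

Final set: {2, g, k, n} (size 4)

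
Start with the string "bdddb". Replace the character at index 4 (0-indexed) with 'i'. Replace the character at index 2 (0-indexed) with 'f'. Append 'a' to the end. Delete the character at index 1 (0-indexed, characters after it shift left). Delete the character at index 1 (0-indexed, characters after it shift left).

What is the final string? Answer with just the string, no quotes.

Answer: bdia

Derivation:
Applying each edit step by step:
Start: "bdddb"
Op 1 (replace idx 4: 'b' -> 'i'): "bdddb" -> "bdddi"
Op 2 (replace idx 2: 'd' -> 'f'): "bdddi" -> "bdfdi"
Op 3 (append 'a'): "bdfdi" -> "bdfdia"
Op 4 (delete idx 1 = 'd'): "bdfdia" -> "bfdia"
Op 5 (delete idx 1 = 'f'): "bfdia" -> "bdia"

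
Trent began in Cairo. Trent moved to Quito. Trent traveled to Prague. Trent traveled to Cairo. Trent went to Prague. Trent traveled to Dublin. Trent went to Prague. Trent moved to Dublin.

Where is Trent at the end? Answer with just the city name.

Tracking Trent's location:
Start: Trent is in Cairo.
After move 1: Cairo -> Quito. Trent is in Quito.
After move 2: Quito -> Prague. Trent is in Prague.
After move 3: Prague -> Cairo. Trent is in Cairo.
After move 4: Cairo -> Prague. Trent is in Prague.
After move 5: Prague -> Dublin. Trent is in Dublin.
After move 6: Dublin -> Prague. Trent is in Prague.
After move 7: Prague -> Dublin. Trent is in Dublin.

Answer: Dublin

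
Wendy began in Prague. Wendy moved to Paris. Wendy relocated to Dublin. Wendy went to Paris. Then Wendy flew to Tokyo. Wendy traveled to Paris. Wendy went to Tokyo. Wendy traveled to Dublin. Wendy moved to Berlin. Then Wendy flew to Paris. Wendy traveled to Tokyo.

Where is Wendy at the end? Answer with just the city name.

Tracking Wendy's location:
Start: Wendy is in Prague.
After move 1: Prague -> Paris. Wendy is in Paris.
After move 2: Paris -> Dublin. Wendy is in Dublin.
After move 3: Dublin -> Paris. Wendy is in Paris.
After move 4: Paris -> Tokyo. Wendy is in Tokyo.
After move 5: Tokyo -> Paris. Wendy is in Paris.
After move 6: Paris -> Tokyo. Wendy is in Tokyo.
After move 7: Tokyo -> Dublin. Wendy is in Dublin.
After move 8: Dublin -> Berlin. Wendy is in Berlin.
After move 9: Berlin -> Paris. Wendy is in Paris.
After move 10: Paris -> Tokyo. Wendy is in Tokyo.

Answer: Tokyo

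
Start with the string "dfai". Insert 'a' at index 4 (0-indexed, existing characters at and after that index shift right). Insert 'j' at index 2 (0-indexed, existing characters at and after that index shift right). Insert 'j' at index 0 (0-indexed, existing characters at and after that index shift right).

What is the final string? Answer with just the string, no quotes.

Answer: jdfjaia

Derivation:
Applying each edit step by step:
Start: "dfai"
Op 1 (insert 'a' at idx 4): "dfai" -> "dfaia"
Op 2 (insert 'j' at idx 2): "dfaia" -> "dfjaia"
Op 3 (insert 'j' at idx 0): "dfjaia" -> "jdfjaia"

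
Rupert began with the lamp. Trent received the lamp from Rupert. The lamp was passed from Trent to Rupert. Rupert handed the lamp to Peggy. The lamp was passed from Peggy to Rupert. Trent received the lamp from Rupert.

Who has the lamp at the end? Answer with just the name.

Tracking the lamp through each event:
Start: Rupert has the lamp.
After event 1: Trent has the lamp.
After event 2: Rupert has the lamp.
After event 3: Peggy has the lamp.
After event 4: Rupert has the lamp.
After event 5: Trent has the lamp.

Answer: Trent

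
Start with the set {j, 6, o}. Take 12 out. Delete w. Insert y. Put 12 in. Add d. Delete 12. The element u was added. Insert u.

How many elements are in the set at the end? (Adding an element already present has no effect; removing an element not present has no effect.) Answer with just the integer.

Tracking the set through each operation:
Start: {6, j, o}
Event 1 (remove 12): not present, no change. Set: {6, j, o}
Event 2 (remove w): not present, no change. Set: {6, j, o}
Event 3 (add y): added. Set: {6, j, o, y}
Event 4 (add 12): added. Set: {12, 6, j, o, y}
Event 5 (add d): added. Set: {12, 6, d, j, o, y}
Event 6 (remove 12): removed. Set: {6, d, j, o, y}
Event 7 (add u): added. Set: {6, d, j, o, u, y}
Event 8 (add u): already present, no change. Set: {6, d, j, o, u, y}

Final set: {6, d, j, o, u, y} (size 6)

Answer: 6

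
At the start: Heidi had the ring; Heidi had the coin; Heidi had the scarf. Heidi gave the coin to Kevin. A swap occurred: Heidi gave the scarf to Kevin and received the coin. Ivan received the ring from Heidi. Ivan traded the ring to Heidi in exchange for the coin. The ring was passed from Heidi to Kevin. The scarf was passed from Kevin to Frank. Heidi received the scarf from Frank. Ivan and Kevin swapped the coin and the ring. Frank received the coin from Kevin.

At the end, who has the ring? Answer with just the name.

Tracking all object holders:
Start: ring:Heidi, coin:Heidi, scarf:Heidi
Event 1 (give coin: Heidi -> Kevin). State: ring:Heidi, coin:Kevin, scarf:Heidi
Event 2 (swap scarf<->coin: now scarf:Kevin, coin:Heidi). State: ring:Heidi, coin:Heidi, scarf:Kevin
Event 3 (give ring: Heidi -> Ivan). State: ring:Ivan, coin:Heidi, scarf:Kevin
Event 4 (swap ring<->coin: now ring:Heidi, coin:Ivan). State: ring:Heidi, coin:Ivan, scarf:Kevin
Event 5 (give ring: Heidi -> Kevin). State: ring:Kevin, coin:Ivan, scarf:Kevin
Event 6 (give scarf: Kevin -> Frank). State: ring:Kevin, coin:Ivan, scarf:Frank
Event 7 (give scarf: Frank -> Heidi). State: ring:Kevin, coin:Ivan, scarf:Heidi
Event 8 (swap coin<->ring: now coin:Kevin, ring:Ivan). State: ring:Ivan, coin:Kevin, scarf:Heidi
Event 9 (give coin: Kevin -> Frank). State: ring:Ivan, coin:Frank, scarf:Heidi

Final state: ring:Ivan, coin:Frank, scarf:Heidi
The ring is held by Ivan.

Answer: Ivan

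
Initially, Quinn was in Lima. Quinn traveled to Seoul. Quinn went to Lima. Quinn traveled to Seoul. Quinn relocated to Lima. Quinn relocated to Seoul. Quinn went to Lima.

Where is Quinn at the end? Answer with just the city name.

Answer: Lima

Derivation:
Tracking Quinn's location:
Start: Quinn is in Lima.
After move 1: Lima -> Seoul. Quinn is in Seoul.
After move 2: Seoul -> Lima. Quinn is in Lima.
After move 3: Lima -> Seoul. Quinn is in Seoul.
After move 4: Seoul -> Lima. Quinn is in Lima.
After move 5: Lima -> Seoul. Quinn is in Seoul.
After move 6: Seoul -> Lima. Quinn is in Lima.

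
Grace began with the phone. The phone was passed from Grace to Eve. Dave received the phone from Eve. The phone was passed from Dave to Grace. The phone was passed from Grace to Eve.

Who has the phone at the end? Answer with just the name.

Tracking the phone through each event:
Start: Grace has the phone.
After event 1: Eve has the phone.
After event 2: Dave has the phone.
After event 3: Grace has the phone.
After event 4: Eve has the phone.

Answer: Eve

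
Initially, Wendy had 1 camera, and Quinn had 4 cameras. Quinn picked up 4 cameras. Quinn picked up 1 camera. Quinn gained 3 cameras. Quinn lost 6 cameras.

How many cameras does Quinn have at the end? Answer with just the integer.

Tracking counts step by step:
Start: Wendy=1, Quinn=4
Event 1 (Quinn +4): Quinn: 4 -> 8. State: Wendy=1, Quinn=8
Event 2 (Quinn +1): Quinn: 8 -> 9. State: Wendy=1, Quinn=9
Event 3 (Quinn +3): Quinn: 9 -> 12. State: Wendy=1, Quinn=12
Event 4 (Quinn -6): Quinn: 12 -> 6. State: Wendy=1, Quinn=6

Quinn's final count: 6

Answer: 6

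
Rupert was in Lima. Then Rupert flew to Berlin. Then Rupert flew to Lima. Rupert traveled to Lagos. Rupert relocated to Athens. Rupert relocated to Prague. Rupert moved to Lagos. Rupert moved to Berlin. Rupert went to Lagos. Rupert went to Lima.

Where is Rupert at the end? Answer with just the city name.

Answer: Lima

Derivation:
Tracking Rupert's location:
Start: Rupert is in Lima.
After move 1: Lima -> Berlin. Rupert is in Berlin.
After move 2: Berlin -> Lima. Rupert is in Lima.
After move 3: Lima -> Lagos. Rupert is in Lagos.
After move 4: Lagos -> Athens. Rupert is in Athens.
After move 5: Athens -> Prague. Rupert is in Prague.
After move 6: Prague -> Lagos. Rupert is in Lagos.
After move 7: Lagos -> Berlin. Rupert is in Berlin.
After move 8: Berlin -> Lagos. Rupert is in Lagos.
After move 9: Lagos -> Lima. Rupert is in Lima.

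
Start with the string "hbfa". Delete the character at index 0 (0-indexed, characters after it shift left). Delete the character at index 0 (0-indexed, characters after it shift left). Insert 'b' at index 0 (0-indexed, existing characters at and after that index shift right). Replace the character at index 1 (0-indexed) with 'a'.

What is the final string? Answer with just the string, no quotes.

Answer: baa

Derivation:
Applying each edit step by step:
Start: "hbfa"
Op 1 (delete idx 0 = 'h'): "hbfa" -> "bfa"
Op 2 (delete idx 0 = 'b'): "bfa" -> "fa"
Op 3 (insert 'b' at idx 0): "fa" -> "bfa"
Op 4 (replace idx 1: 'f' -> 'a'): "bfa" -> "baa"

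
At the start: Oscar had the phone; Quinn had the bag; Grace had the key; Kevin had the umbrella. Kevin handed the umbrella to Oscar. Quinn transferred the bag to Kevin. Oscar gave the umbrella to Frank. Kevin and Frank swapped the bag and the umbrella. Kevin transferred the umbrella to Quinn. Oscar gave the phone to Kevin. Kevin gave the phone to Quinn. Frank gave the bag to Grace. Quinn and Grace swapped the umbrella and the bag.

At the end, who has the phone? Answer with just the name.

Answer: Quinn

Derivation:
Tracking all object holders:
Start: phone:Oscar, bag:Quinn, key:Grace, umbrella:Kevin
Event 1 (give umbrella: Kevin -> Oscar). State: phone:Oscar, bag:Quinn, key:Grace, umbrella:Oscar
Event 2 (give bag: Quinn -> Kevin). State: phone:Oscar, bag:Kevin, key:Grace, umbrella:Oscar
Event 3 (give umbrella: Oscar -> Frank). State: phone:Oscar, bag:Kevin, key:Grace, umbrella:Frank
Event 4 (swap bag<->umbrella: now bag:Frank, umbrella:Kevin). State: phone:Oscar, bag:Frank, key:Grace, umbrella:Kevin
Event 5 (give umbrella: Kevin -> Quinn). State: phone:Oscar, bag:Frank, key:Grace, umbrella:Quinn
Event 6 (give phone: Oscar -> Kevin). State: phone:Kevin, bag:Frank, key:Grace, umbrella:Quinn
Event 7 (give phone: Kevin -> Quinn). State: phone:Quinn, bag:Frank, key:Grace, umbrella:Quinn
Event 8 (give bag: Frank -> Grace). State: phone:Quinn, bag:Grace, key:Grace, umbrella:Quinn
Event 9 (swap umbrella<->bag: now umbrella:Grace, bag:Quinn). State: phone:Quinn, bag:Quinn, key:Grace, umbrella:Grace

Final state: phone:Quinn, bag:Quinn, key:Grace, umbrella:Grace
The phone is held by Quinn.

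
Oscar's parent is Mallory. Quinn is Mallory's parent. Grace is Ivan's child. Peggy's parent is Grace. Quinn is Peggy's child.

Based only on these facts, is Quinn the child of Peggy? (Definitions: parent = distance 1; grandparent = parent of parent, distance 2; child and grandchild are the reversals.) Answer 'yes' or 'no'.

Reconstructing the parent chain from the given facts:
  Ivan -> Grace -> Peggy -> Quinn -> Mallory -> Oscar
(each arrow means 'parent of the next')
Positions in the chain (0 = top):
  position of Ivan: 0
  position of Grace: 1
  position of Peggy: 2
  position of Quinn: 3
  position of Mallory: 4
  position of Oscar: 5

Quinn is at position 3, Peggy is at position 2; signed distance (j - i) = -1.
'child' requires j - i = -1. Actual distance is -1, so the relation HOLDS.

Answer: yes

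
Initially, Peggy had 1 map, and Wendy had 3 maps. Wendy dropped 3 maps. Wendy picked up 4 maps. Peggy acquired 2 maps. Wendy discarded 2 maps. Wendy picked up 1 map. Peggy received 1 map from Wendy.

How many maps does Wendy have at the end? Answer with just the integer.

Tracking counts step by step:
Start: Peggy=1, Wendy=3
Event 1 (Wendy -3): Wendy: 3 -> 0. State: Peggy=1, Wendy=0
Event 2 (Wendy +4): Wendy: 0 -> 4. State: Peggy=1, Wendy=4
Event 3 (Peggy +2): Peggy: 1 -> 3. State: Peggy=3, Wendy=4
Event 4 (Wendy -2): Wendy: 4 -> 2. State: Peggy=3, Wendy=2
Event 5 (Wendy +1): Wendy: 2 -> 3. State: Peggy=3, Wendy=3
Event 6 (Wendy -> Peggy, 1): Wendy: 3 -> 2, Peggy: 3 -> 4. State: Peggy=4, Wendy=2

Wendy's final count: 2

Answer: 2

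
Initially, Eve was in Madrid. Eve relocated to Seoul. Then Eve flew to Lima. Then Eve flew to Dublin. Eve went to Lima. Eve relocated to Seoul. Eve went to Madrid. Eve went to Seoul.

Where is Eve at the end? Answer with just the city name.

Tracking Eve's location:
Start: Eve is in Madrid.
After move 1: Madrid -> Seoul. Eve is in Seoul.
After move 2: Seoul -> Lima. Eve is in Lima.
After move 3: Lima -> Dublin. Eve is in Dublin.
After move 4: Dublin -> Lima. Eve is in Lima.
After move 5: Lima -> Seoul. Eve is in Seoul.
After move 6: Seoul -> Madrid. Eve is in Madrid.
After move 7: Madrid -> Seoul. Eve is in Seoul.

Answer: Seoul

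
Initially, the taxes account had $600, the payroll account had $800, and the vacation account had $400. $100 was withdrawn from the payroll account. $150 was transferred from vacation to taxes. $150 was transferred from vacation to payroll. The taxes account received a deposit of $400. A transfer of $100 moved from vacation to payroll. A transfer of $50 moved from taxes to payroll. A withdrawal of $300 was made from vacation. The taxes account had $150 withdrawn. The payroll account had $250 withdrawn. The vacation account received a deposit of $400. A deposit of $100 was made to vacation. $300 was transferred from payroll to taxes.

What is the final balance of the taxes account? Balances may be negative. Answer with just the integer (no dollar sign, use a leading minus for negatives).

Answer: 1250

Derivation:
Tracking account balances step by step:
Start: taxes=600, payroll=800, vacation=400
Event 1 (withdraw 100 from payroll): payroll: 800 - 100 = 700. Balances: taxes=600, payroll=700, vacation=400
Event 2 (transfer 150 vacation -> taxes): vacation: 400 - 150 = 250, taxes: 600 + 150 = 750. Balances: taxes=750, payroll=700, vacation=250
Event 3 (transfer 150 vacation -> payroll): vacation: 250 - 150 = 100, payroll: 700 + 150 = 850. Balances: taxes=750, payroll=850, vacation=100
Event 4 (deposit 400 to taxes): taxes: 750 + 400 = 1150. Balances: taxes=1150, payroll=850, vacation=100
Event 5 (transfer 100 vacation -> payroll): vacation: 100 - 100 = 0, payroll: 850 + 100 = 950. Balances: taxes=1150, payroll=950, vacation=0
Event 6 (transfer 50 taxes -> payroll): taxes: 1150 - 50 = 1100, payroll: 950 + 50 = 1000. Balances: taxes=1100, payroll=1000, vacation=0
Event 7 (withdraw 300 from vacation): vacation: 0 - 300 = -300. Balances: taxes=1100, payroll=1000, vacation=-300
Event 8 (withdraw 150 from taxes): taxes: 1100 - 150 = 950. Balances: taxes=950, payroll=1000, vacation=-300
Event 9 (withdraw 250 from payroll): payroll: 1000 - 250 = 750. Balances: taxes=950, payroll=750, vacation=-300
Event 10 (deposit 400 to vacation): vacation: -300 + 400 = 100. Balances: taxes=950, payroll=750, vacation=100
Event 11 (deposit 100 to vacation): vacation: 100 + 100 = 200. Balances: taxes=950, payroll=750, vacation=200
Event 12 (transfer 300 payroll -> taxes): payroll: 750 - 300 = 450, taxes: 950 + 300 = 1250. Balances: taxes=1250, payroll=450, vacation=200

Final balance of taxes: 1250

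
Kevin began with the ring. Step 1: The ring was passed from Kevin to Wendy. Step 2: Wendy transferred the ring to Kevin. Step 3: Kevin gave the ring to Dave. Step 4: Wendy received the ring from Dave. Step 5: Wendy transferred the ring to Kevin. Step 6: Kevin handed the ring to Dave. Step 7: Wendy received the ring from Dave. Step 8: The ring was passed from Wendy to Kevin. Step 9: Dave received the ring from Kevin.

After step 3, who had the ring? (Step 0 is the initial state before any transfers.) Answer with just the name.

Answer: Dave

Derivation:
Tracking the ring holder through step 3:
After step 0 (start): Kevin
After step 1: Wendy
After step 2: Kevin
After step 3: Dave

At step 3, the holder is Dave.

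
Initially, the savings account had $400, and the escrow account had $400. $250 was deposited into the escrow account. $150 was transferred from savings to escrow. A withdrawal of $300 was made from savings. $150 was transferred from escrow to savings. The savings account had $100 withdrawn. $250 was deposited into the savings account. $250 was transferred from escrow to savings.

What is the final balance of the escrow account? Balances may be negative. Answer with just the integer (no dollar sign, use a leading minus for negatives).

Answer: 400

Derivation:
Tracking account balances step by step:
Start: savings=400, escrow=400
Event 1 (deposit 250 to escrow): escrow: 400 + 250 = 650. Balances: savings=400, escrow=650
Event 2 (transfer 150 savings -> escrow): savings: 400 - 150 = 250, escrow: 650 + 150 = 800. Balances: savings=250, escrow=800
Event 3 (withdraw 300 from savings): savings: 250 - 300 = -50. Balances: savings=-50, escrow=800
Event 4 (transfer 150 escrow -> savings): escrow: 800 - 150 = 650, savings: -50 + 150 = 100. Balances: savings=100, escrow=650
Event 5 (withdraw 100 from savings): savings: 100 - 100 = 0. Balances: savings=0, escrow=650
Event 6 (deposit 250 to savings): savings: 0 + 250 = 250. Balances: savings=250, escrow=650
Event 7 (transfer 250 escrow -> savings): escrow: 650 - 250 = 400, savings: 250 + 250 = 500. Balances: savings=500, escrow=400

Final balance of escrow: 400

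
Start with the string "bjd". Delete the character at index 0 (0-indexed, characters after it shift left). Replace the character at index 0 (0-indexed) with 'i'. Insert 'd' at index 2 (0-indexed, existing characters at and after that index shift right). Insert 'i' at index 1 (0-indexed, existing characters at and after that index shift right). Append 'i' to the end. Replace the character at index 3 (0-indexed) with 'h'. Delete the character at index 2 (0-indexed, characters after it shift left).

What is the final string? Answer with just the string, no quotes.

Answer: iihi

Derivation:
Applying each edit step by step:
Start: "bjd"
Op 1 (delete idx 0 = 'b'): "bjd" -> "jd"
Op 2 (replace idx 0: 'j' -> 'i'): "jd" -> "id"
Op 3 (insert 'd' at idx 2): "id" -> "idd"
Op 4 (insert 'i' at idx 1): "idd" -> "iidd"
Op 5 (append 'i'): "iidd" -> "iiddi"
Op 6 (replace idx 3: 'd' -> 'h'): "iiddi" -> "iidhi"
Op 7 (delete idx 2 = 'd'): "iidhi" -> "iihi"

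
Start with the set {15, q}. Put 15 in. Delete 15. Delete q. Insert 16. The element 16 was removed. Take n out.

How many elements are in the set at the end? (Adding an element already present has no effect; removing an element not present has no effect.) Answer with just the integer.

Answer: 0

Derivation:
Tracking the set through each operation:
Start: {15, q}
Event 1 (add 15): already present, no change. Set: {15, q}
Event 2 (remove 15): removed. Set: {q}
Event 3 (remove q): removed. Set: {}
Event 4 (add 16): added. Set: {16}
Event 5 (remove 16): removed. Set: {}
Event 6 (remove n): not present, no change. Set: {}

Final set: {} (size 0)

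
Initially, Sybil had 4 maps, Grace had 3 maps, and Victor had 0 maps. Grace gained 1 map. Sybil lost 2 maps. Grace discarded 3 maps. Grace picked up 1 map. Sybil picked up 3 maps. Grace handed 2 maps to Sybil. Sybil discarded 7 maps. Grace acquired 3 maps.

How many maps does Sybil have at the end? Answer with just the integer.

Tracking counts step by step:
Start: Sybil=4, Grace=3, Victor=0
Event 1 (Grace +1): Grace: 3 -> 4. State: Sybil=4, Grace=4, Victor=0
Event 2 (Sybil -2): Sybil: 4 -> 2. State: Sybil=2, Grace=4, Victor=0
Event 3 (Grace -3): Grace: 4 -> 1. State: Sybil=2, Grace=1, Victor=0
Event 4 (Grace +1): Grace: 1 -> 2. State: Sybil=2, Grace=2, Victor=0
Event 5 (Sybil +3): Sybil: 2 -> 5. State: Sybil=5, Grace=2, Victor=0
Event 6 (Grace -> Sybil, 2): Grace: 2 -> 0, Sybil: 5 -> 7. State: Sybil=7, Grace=0, Victor=0
Event 7 (Sybil -7): Sybil: 7 -> 0. State: Sybil=0, Grace=0, Victor=0
Event 8 (Grace +3): Grace: 0 -> 3. State: Sybil=0, Grace=3, Victor=0

Sybil's final count: 0

Answer: 0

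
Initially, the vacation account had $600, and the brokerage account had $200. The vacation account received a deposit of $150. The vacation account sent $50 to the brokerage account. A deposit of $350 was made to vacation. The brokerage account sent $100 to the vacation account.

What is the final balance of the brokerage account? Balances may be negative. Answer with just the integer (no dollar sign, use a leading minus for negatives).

Answer: 150

Derivation:
Tracking account balances step by step:
Start: vacation=600, brokerage=200
Event 1 (deposit 150 to vacation): vacation: 600 + 150 = 750. Balances: vacation=750, brokerage=200
Event 2 (transfer 50 vacation -> brokerage): vacation: 750 - 50 = 700, brokerage: 200 + 50 = 250. Balances: vacation=700, brokerage=250
Event 3 (deposit 350 to vacation): vacation: 700 + 350 = 1050. Balances: vacation=1050, brokerage=250
Event 4 (transfer 100 brokerage -> vacation): brokerage: 250 - 100 = 150, vacation: 1050 + 100 = 1150. Balances: vacation=1150, brokerage=150

Final balance of brokerage: 150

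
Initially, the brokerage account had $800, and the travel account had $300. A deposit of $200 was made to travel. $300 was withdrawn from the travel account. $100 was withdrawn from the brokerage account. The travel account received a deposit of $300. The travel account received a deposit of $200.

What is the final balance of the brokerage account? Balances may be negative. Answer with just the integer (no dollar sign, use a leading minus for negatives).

Answer: 700

Derivation:
Tracking account balances step by step:
Start: brokerage=800, travel=300
Event 1 (deposit 200 to travel): travel: 300 + 200 = 500. Balances: brokerage=800, travel=500
Event 2 (withdraw 300 from travel): travel: 500 - 300 = 200. Balances: brokerage=800, travel=200
Event 3 (withdraw 100 from brokerage): brokerage: 800 - 100 = 700. Balances: brokerage=700, travel=200
Event 4 (deposit 300 to travel): travel: 200 + 300 = 500. Balances: brokerage=700, travel=500
Event 5 (deposit 200 to travel): travel: 500 + 200 = 700. Balances: brokerage=700, travel=700

Final balance of brokerage: 700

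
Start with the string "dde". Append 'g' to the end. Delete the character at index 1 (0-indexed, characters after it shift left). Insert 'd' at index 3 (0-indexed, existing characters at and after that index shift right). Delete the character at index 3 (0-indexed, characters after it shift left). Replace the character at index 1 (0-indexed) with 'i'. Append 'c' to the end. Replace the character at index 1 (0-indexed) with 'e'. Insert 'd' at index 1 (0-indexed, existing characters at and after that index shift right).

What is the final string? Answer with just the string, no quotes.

Applying each edit step by step:
Start: "dde"
Op 1 (append 'g'): "dde" -> "ddeg"
Op 2 (delete idx 1 = 'd'): "ddeg" -> "deg"
Op 3 (insert 'd' at idx 3): "deg" -> "degd"
Op 4 (delete idx 3 = 'd'): "degd" -> "deg"
Op 5 (replace idx 1: 'e' -> 'i'): "deg" -> "dig"
Op 6 (append 'c'): "dig" -> "digc"
Op 7 (replace idx 1: 'i' -> 'e'): "digc" -> "degc"
Op 8 (insert 'd' at idx 1): "degc" -> "ddegc"

Answer: ddegc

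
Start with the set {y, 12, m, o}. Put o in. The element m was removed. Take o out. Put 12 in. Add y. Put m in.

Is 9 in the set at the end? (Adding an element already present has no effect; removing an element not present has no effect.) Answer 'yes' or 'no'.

Tracking the set through each operation:
Start: {12, m, o, y}
Event 1 (add o): already present, no change. Set: {12, m, o, y}
Event 2 (remove m): removed. Set: {12, o, y}
Event 3 (remove o): removed. Set: {12, y}
Event 4 (add 12): already present, no change. Set: {12, y}
Event 5 (add y): already present, no change. Set: {12, y}
Event 6 (add m): added. Set: {12, m, y}

Final set: {12, m, y} (size 3)
9 is NOT in the final set.

Answer: no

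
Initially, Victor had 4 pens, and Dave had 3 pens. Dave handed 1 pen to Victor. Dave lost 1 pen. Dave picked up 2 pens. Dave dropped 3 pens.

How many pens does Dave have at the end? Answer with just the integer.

Tracking counts step by step:
Start: Victor=4, Dave=3
Event 1 (Dave -> Victor, 1): Dave: 3 -> 2, Victor: 4 -> 5. State: Victor=5, Dave=2
Event 2 (Dave -1): Dave: 2 -> 1. State: Victor=5, Dave=1
Event 3 (Dave +2): Dave: 1 -> 3. State: Victor=5, Dave=3
Event 4 (Dave -3): Dave: 3 -> 0. State: Victor=5, Dave=0

Dave's final count: 0

Answer: 0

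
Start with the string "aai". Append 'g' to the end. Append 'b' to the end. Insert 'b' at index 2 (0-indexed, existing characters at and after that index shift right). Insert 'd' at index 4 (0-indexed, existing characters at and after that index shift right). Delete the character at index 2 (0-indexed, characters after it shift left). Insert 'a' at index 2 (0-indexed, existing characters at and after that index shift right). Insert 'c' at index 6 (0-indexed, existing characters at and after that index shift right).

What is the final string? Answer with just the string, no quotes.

Answer: aaaidgcb

Derivation:
Applying each edit step by step:
Start: "aai"
Op 1 (append 'g'): "aai" -> "aaig"
Op 2 (append 'b'): "aaig" -> "aaigb"
Op 3 (insert 'b' at idx 2): "aaigb" -> "aabigb"
Op 4 (insert 'd' at idx 4): "aabigb" -> "aabidgb"
Op 5 (delete idx 2 = 'b'): "aabidgb" -> "aaidgb"
Op 6 (insert 'a' at idx 2): "aaidgb" -> "aaaidgb"
Op 7 (insert 'c' at idx 6): "aaaidgb" -> "aaaidgcb"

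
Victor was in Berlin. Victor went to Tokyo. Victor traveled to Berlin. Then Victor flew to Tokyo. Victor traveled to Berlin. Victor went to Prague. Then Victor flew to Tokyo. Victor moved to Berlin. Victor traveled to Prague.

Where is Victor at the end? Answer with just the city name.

Answer: Prague

Derivation:
Tracking Victor's location:
Start: Victor is in Berlin.
After move 1: Berlin -> Tokyo. Victor is in Tokyo.
After move 2: Tokyo -> Berlin. Victor is in Berlin.
After move 3: Berlin -> Tokyo. Victor is in Tokyo.
After move 4: Tokyo -> Berlin. Victor is in Berlin.
After move 5: Berlin -> Prague. Victor is in Prague.
After move 6: Prague -> Tokyo. Victor is in Tokyo.
After move 7: Tokyo -> Berlin. Victor is in Berlin.
After move 8: Berlin -> Prague. Victor is in Prague.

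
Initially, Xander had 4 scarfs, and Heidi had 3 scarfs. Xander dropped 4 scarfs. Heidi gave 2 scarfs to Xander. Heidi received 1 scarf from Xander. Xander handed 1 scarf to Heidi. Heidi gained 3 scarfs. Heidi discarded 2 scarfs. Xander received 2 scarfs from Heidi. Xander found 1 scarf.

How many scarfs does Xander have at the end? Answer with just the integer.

Answer: 3

Derivation:
Tracking counts step by step:
Start: Xander=4, Heidi=3
Event 1 (Xander -4): Xander: 4 -> 0. State: Xander=0, Heidi=3
Event 2 (Heidi -> Xander, 2): Heidi: 3 -> 1, Xander: 0 -> 2. State: Xander=2, Heidi=1
Event 3 (Xander -> Heidi, 1): Xander: 2 -> 1, Heidi: 1 -> 2. State: Xander=1, Heidi=2
Event 4 (Xander -> Heidi, 1): Xander: 1 -> 0, Heidi: 2 -> 3. State: Xander=0, Heidi=3
Event 5 (Heidi +3): Heidi: 3 -> 6. State: Xander=0, Heidi=6
Event 6 (Heidi -2): Heidi: 6 -> 4. State: Xander=0, Heidi=4
Event 7 (Heidi -> Xander, 2): Heidi: 4 -> 2, Xander: 0 -> 2. State: Xander=2, Heidi=2
Event 8 (Xander +1): Xander: 2 -> 3. State: Xander=3, Heidi=2

Xander's final count: 3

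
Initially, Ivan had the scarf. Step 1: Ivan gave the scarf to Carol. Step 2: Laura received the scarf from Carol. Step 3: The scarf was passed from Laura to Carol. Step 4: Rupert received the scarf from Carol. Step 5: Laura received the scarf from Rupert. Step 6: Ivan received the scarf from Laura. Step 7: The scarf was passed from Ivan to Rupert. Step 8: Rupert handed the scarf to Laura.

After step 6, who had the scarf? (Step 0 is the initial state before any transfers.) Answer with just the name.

Answer: Ivan

Derivation:
Tracking the scarf holder through step 6:
After step 0 (start): Ivan
After step 1: Carol
After step 2: Laura
After step 3: Carol
After step 4: Rupert
After step 5: Laura
After step 6: Ivan

At step 6, the holder is Ivan.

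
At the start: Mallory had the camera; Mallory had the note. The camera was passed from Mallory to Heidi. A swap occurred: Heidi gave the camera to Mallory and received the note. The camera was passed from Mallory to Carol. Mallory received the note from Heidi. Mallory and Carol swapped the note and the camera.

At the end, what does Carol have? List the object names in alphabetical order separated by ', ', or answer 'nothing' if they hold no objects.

Answer: note

Derivation:
Tracking all object holders:
Start: camera:Mallory, note:Mallory
Event 1 (give camera: Mallory -> Heidi). State: camera:Heidi, note:Mallory
Event 2 (swap camera<->note: now camera:Mallory, note:Heidi). State: camera:Mallory, note:Heidi
Event 3 (give camera: Mallory -> Carol). State: camera:Carol, note:Heidi
Event 4 (give note: Heidi -> Mallory). State: camera:Carol, note:Mallory
Event 5 (swap note<->camera: now note:Carol, camera:Mallory). State: camera:Mallory, note:Carol

Final state: camera:Mallory, note:Carol
Carol holds: note.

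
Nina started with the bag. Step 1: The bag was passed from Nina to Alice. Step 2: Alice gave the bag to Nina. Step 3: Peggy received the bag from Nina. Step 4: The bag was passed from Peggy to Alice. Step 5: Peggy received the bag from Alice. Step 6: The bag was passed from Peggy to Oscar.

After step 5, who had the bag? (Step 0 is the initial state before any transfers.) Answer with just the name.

Answer: Peggy

Derivation:
Tracking the bag holder through step 5:
After step 0 (start): Nina
After step 1: Alice
After step 2: Nina
After step 3: Peggy
After step 4: Alice
After step 5: Peggy

At step 5, the holder is Peggy.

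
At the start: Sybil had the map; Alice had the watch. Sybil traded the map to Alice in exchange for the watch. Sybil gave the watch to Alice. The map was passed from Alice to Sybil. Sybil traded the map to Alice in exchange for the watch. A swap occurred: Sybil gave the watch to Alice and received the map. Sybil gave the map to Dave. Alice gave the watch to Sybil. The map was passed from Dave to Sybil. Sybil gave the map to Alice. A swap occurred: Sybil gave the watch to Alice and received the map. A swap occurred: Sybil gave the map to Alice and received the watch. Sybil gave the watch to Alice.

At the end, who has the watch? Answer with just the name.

Answer: Alice

Derivation:
Tracking all object holders:
Start: map:Sybil, watch:Alice
Event 1 (swap map<->watch: now map:Alice, watch:Sybil). State: map:Alice, watch:Sybil
Event 2 (give watch: Sybil -> Alice). State: map:Alice, watch:Alice
Event 3 (give map: Alice -> Sybil). State: map:Sybil, watch:Alice
Event 4 (swap map<->watch: now map:Alice, watch:Sybil). State: map:Alice, watch:Sybil
Event 5 (swap watch<->map: now watch:Alice, map:Sybil). State: map:Sybil, watch:Alice
Event 6 (give map: Sybil -> Dave). State: map:Dave, watch:Alice
Event 7 (give watch: Alice -> Sybil). State: map:Dave, watch:Sybil
Event 8 (give map: Dave -> Sybil). State: map:Sybil, watch:Sybil
Event 9 (give map: Sybil -> Alice). State: map:Alice, watch:Sybil
Event 10 (swap watch<->map: now watch:Alice, map:Sybil). State: map:Sybil, watch:Alice
Event 11 (swap map<->watch: now map:Alice, watch:Sybil). State: map:Alice, watch:Sybil
Event 12 (give watch: Sybil -> Alice). State: map:Alice, watch:Alice

Final state: map:Alice, watch:Alice
The watch is held by Alice.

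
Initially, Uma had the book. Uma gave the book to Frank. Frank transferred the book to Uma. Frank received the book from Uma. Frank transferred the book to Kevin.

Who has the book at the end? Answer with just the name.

Answer: Kevin

Derivation:
Tracking the book through each event:
Start: Uma has the book.
After event 1: Frank has the book.
After event 2: Uma has the book.
After event 3: Frank has the book.
After event 4: Kevin has the book.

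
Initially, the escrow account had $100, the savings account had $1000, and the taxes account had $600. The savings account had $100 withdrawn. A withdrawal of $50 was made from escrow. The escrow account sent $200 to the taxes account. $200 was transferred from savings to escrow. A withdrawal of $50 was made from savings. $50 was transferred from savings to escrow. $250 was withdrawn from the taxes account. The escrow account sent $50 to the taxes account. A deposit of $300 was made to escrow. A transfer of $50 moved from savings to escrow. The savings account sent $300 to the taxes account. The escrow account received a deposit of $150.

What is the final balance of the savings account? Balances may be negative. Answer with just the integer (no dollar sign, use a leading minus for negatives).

Tracking account balances step by step:
Start: escrow=100, savings=1000, taxes=600
Event 1 (withdraw 100 from savings): savings: 1000 - 100 = 900. Balances: escrow=100, savings=900, taxes=600
Event 2 (withdraw 50 from escrow): escrow: 100 - 50 = 50. Balances: escrow=50, savings=900, taxes=600
Event 3 (transfer 200 escrow -> taxes): escrow: 50 - 200 = -150, taxes: 600 + 200 = 800. Balances: escrow=-150, savings=900, taxes=800
Event 4 (transfer 200 savings -> escrow): savings: 900 - 200 = 700, escrow: -150 + 200 = 50. Balances: escrow=50, savings=700, taxes=800
Event 5 (withdraw 50 from savings): savings: 700 - 50 = 650. Balances: escrow=50, savings=650, taxes=800
Event 6 (transfer 50 savings -> escrow): savings: 650 - 50 = 600, escrow: 50 + 50 = 100. Balances: escrow=100, savings=600, taxes=800
Event 7 (withdraw 250 from taxes): taxes: 800 - 250 = 550. Balances: escrow=100, savings=600, taxes=550
Event 8 (transfer 50 escrow -> taxes): escrow: 100 - 50 = 50, taxes: 550 + 50 = 600. Balances: escrow=50, savings=600, taxes=600
Event 9 (deposit 300 to escrow): escrow: 50 + 300 = 350. Balances: escrow=350, savings=600, taxes=600
Event 10 (transfer 50 savings -> escrow): savings: 600 - 50 = 550, escrow: 350 + 50 = 400. Balances: escrow=400, savings=550, taxes=600
Event 11 (transfer 300 savings -> taxes): savings: 550 - 300 = 250, taxes: 600 + 300 = 900. Balances: escrow=400, savings=250, taxes=900
Event 12 (deposit 150 to escrow): escrow: 400 + 150 = 550. Balances: escrow=550, savings=250, taxes=900

Final balance of savings: 250

Answer: 250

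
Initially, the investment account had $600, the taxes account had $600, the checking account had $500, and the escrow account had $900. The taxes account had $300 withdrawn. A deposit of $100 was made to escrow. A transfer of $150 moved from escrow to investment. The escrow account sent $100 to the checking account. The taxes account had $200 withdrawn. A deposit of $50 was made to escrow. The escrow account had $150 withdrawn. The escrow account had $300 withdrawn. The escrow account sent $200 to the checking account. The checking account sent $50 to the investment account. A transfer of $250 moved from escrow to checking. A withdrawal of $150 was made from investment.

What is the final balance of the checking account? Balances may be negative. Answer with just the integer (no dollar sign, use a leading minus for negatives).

Tracking account balances step by step:
Start: investment=600, taxes=600, checking=500, escrow=900
Event 1 (withdraw 300 from taxes): taxes: 600 - 300 = 300. Balances: investment=600, taxes=300, checking=500, escrow=900
Event 2 (deposit 100 to escrow): escrow: 900 + 100 = 1000. Balances: investment=600, taxes=300, checking=500, escrow=1000
Event 3 (transfer 150 escrow -> investment): escrow: 1000 - 150 = 850, investment: 600 + 150 = 750. Balances: investment=750, taxes=300, checking=500, escrow=850
Event 4 (transfer 100 escrow -> checking): escrow: 850 - 100 = 750, checking: 500 + 100 = 600. Balances: investment=750, taxes=300, checking=600, escrow=750
Event 5 (withdraw 200 from taxes): taxes: 300 - 200 = 100. Balances: investment=750, taxes=100, checking=600, escrow=750
Event 6 (deposit 50 to escrow): escrow: 750 + 50 = 800. Balances: investment=750, taxes=100, checking=600, escrow=800
Event 7 (withdraw 150 from escrow): escrow: 800 - 150 = 650. Balances: investment=750, taxes=100, checking=600, escrow=650
Event 8 (withdraw 300 from escrow): escrow: 650 - 300 = 350. Balances: investment=750, taxes=100, checking=600, escrow=350
Event 9 (transfer 200 escrow -> checking): escrow: 350 - 200 = 150, checking: 600 + 200 = 800. Balances: investment=750, taxes=100, checking=800, escrow=150
Event 10 (transfer 50 checking -> investment): checking: 800 - 50 = 750, investment: 750 + 50 = 800. Balances: investment=800, taxes=100, checking=750, escrow=150
Event 11 (transfer 250 escrow -> checking): escrow: 150 - 250 = -100, checking: 750 + 250 = 1000. Balances: investment=800, taxes=100, checking=1000, escrow=-100
Event 12 (withdraw 150 from investment): investment: 800 - 150 = 650. Balances: investment=650, taxes=100, checking=1000, escrow=-100

Final balance of checking: 1000

Answer: 1000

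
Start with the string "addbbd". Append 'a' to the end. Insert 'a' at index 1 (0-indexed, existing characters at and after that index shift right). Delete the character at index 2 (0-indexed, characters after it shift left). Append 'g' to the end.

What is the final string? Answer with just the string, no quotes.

Applying each edit step by step:
Start: "addbbd"
Op 1 (append 'a'): "addbbd" -> "addbbda"
Op 2 (insert 'a' at idx 1): "addbbda" -> "aaddbbda"
Op 3 (delete idx 2 = 'd'): "aaddbbda" -> "aadbbda"
Op 4 (append 'g'): "aadbbda" -> "aadbbdag"

Answer: aadbbdag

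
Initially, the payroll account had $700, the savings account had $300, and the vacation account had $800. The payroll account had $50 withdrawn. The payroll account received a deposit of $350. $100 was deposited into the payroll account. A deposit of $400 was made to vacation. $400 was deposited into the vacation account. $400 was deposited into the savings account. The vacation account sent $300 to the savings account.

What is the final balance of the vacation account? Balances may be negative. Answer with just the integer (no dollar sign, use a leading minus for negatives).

Answer: 1300

Derivation:
Tracking account balances step by step:
Start: payroll=700, savings=300, vacation=800
Event 1 (withdraw 50 from payroll): payroll: 700 - 50 = 650. Balances: payroll=650, savings=300, vacation=800
Event 2 (deposit 350 to payroll): payroll: 650 + 350 = 1000. Balances: payroll=1000, savings=300, vacation=800
Event 3 (deposit 100 to payroll): payroll: 1000 + 100 = 1100. Balances: payroll=1100, savings=300, vacation=800
Event 4 (deposit 400 to vacation): vacation: 800 + 400 = 1200. Balances: payroll=1100, savings=300, vacation=1200
Event 5 (deposit 400 to vacation): vacation: 1200 + 400 = 1600. Balances: payroll=1100, savings=300, vacation=1600
Event 6 (deposit 400 to savings): savings: 300 + 400 = 700. Balances: payroll=1100, savings=700, vacation=1600
Event 7 (transfer 300 vacation -> savings): vacation: 1600 - 300 = 1300, savings: 700 + 300 = 1000. Balances: payroll=1100, savings=1000, vacation=1300

Final balance of vacation: 1300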